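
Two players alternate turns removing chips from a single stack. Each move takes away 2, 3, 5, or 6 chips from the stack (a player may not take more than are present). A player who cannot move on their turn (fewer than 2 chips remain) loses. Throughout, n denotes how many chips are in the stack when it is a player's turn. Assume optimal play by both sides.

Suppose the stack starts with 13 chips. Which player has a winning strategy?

The first player wins.

Use the standard recursion: the mover loses at a terminal position; elsewhere, the mover wins exactly when some move hands the opponent an L position.
n=0: no move → L
n=1: no move → L
n=2: can move to 0, which is L ⇒ W
n=3: can move to 1, which is L ⇒ W
n=4: can move to 1, which is L ⇒ W
n=5: can move to 0, which is L ⇒ W
n=6: can move to 1, which is L ⇒ W
n=7: can move to 1, which is L ⇒ W
n=8: moves to 6(W), 5(W), 3(W), 2(W); every one is W ⇒ L
n=9: moves to 7(W), 6(W), 4(W), 3(W); every one is W ⇒ L
n=10: can move to 8, which is L ⇒ W
n=11: can move to 9, which is L ⇒ W
n=12: can move to 9, which is L ⇒ W
n=13: can move to 8, which is L ⇒ W
From 13 the player to move can remove 5, leaving 8, reaching an L position.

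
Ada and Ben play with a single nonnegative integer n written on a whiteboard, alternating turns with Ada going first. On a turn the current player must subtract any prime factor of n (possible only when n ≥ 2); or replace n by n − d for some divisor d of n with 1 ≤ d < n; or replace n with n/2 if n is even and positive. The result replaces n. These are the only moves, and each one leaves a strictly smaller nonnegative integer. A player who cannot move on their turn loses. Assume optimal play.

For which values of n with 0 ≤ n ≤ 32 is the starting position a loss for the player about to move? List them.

0, 1, 4, 9, 14, 20, 26, 32

Work bottom-up. With no move the player to move loses. Otherwise the position is W if at least one move leads to an L position for the opponent, and L if every move leads to a W.
n=0: no move → L
n=1: no move → L
n=2: →0(L), so W
n=3: →0(L), so W
n=4: →2(W), 3(W) — all W, so L
n=5: →0(L), so W
n=6: →4(L), so W
n=7: →0(L), so W
n=8: →4(L), so W
n=9: →6(W), 8(W) — all W, so L
n=10: →9(L), so W
n=11: →0(L), so W
n=12: →9(L), so W
n=13: →0(L), so W
n=14: →7(W), 12(W), 13(W) — all W, so L
n=15: →14(L), so W
n=16: →14(L), so W
n=17: →0(L), so W
n=18: →9(L), so W
n=19: →0(L), so W
n=20: →10(W), 15(W), 16(W), 18(W), 19(W) — all W, so L
n=21: →14(L), so W
n=22: →20(L), so W
n=23: →0(L), so W
n=24: →20(L), so W
n=25: →20(L), so W
n=26: →13(W), 24(W), 25(W) — all W, so L
n=27: →26(L), so W
n=28: →14(L), so W
n=29: →0(L), so W
n=30: →20(L), so W
n=31: →0(L), so W
n=32: →16(W), 24(W), 28(W), 30(W), 31(W) — all W, so L
Reading off the rows marked L gives the requested list; there are 8 such values of n.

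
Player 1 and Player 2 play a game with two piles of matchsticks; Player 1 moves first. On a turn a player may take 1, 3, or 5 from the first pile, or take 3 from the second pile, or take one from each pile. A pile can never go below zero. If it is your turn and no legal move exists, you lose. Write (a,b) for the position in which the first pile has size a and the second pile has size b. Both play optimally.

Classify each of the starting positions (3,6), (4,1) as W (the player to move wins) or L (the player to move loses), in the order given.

(3,6): W, (4,1): L

Label each position W (a win for the player to move) or L (a loss). A position with no legal move is L; any other position is W exactly when some move reaches an L, and L when every move reaches a W.
No move ever increases a pile, so every position that can arise here has a ≤ 4 and b ≤ 6; it is enough to label the cells with 0 ≤ a ≤ 4 and 0 ≤ b ≤ 6.
Every move lowers a or b (never raises either), so fill the grid row by row in increasing a, and left to right within a row: each cell's successors are then already labelled.
      b=0  b=1  b=2  b=3  b=4  b=5  b=6
a=0:    L    L    L    W    W    W    L
a=1:    W    W    W    W    L    L    W
a=2:    L    L    L    W    W    W    W
a=3:    W    W    W    W    L    L    W
a=4:    L    L    L    W    W    W    W
Cells with no legal move (terminal, hence L): (0,0), (0,1), (0,2).
The remaining L cells, each justified by listing all of its moves:
(0,6): →(0,3)(W) only, which is W, so L
(1,4): →(0,4)(W), (1,1)(W), (0,3)(W) — all W, so L
(1,5): →(0,5)(W), (1,2)(W), (0,4)(W) — all W, so L
(2,0): →(1,0)(W) only, which is W, so L
(2,1): →(1,1)(W), (1,0)(W) — all W, so L
(2,2): →(1,2)(W), (1,1)(W) — all W, so L
(3,4): →(2,4)(W), (0,4)(W), (3,1)(W), (2,3)(W) — all W, so L
(3,5): →(2,5)(W), (0,5)(W), (3,2)(W), (2,4)(W) — all W, so L
(4,0): →(3,0)(W), (1,0)(W) — all W, so L
(4,1): →(3,1)(W), (1,1)(W), (3,0)(W) — all W, so L
(4,2): →(3,2)(W), (1,2)(W), (3,1)(W) — all W, so L
Every other cell has at least one move into one of the L cells above, so it is W.
(3,6): the move to (0,6) reaches an L cell, so W
(4,1): one of the L cells justified above, so L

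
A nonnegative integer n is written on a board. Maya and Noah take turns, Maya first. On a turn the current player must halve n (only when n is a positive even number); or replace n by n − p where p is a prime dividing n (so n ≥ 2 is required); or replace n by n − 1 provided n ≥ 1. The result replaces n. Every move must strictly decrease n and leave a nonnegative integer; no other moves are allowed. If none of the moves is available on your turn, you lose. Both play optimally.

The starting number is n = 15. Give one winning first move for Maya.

Move to 14.

Classify positions by backward induction: terminal positions (no move available) are L. From any other position, the mover wins iff some move reaches an L.
n=0: no move → L
n=1: reaches L-position 0 → W
n=2: reaches L-position 0 → W
n=3: reaches L-position 0 → W
n=4: only reaches 2(W), 3(W), all W → L
n=5: reaches L-position 0 → W
n=6: reaches L-position 4 → W
n=7: reaches L-position 0 → W
n=8: reaches L-position 4 → W
n=9: only reaches 6(W), 8(W), all W → L
n=10: reaches L-position 9 → W
n=11: reaches L-position 0 → W
n=12: reaches L-position 9 → W
n=13: reaches L-position 0 → W
n=14: only reaches 7(W), 12(W), 13(W), all W → L
n=15: reaches L-position 14 → W
From 15, the L positions reachable in one move are: 14.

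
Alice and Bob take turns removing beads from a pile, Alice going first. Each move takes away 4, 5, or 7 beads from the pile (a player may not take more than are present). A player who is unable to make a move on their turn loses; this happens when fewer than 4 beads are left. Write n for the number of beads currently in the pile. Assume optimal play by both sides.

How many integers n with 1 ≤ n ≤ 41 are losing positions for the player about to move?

Compute win/loss labels from the base case upward. A position with no move is L. Any other position is W if it can reach an L in one move, else L.
n=0: no move → L
n=1: no move → L
n=2: no move → L
n=3: no move → L
n=4: W (go to 0, an L position)
n=5: W (go to 1, an L position)
n=6: W (go to 2, an L position)
n=7: W (go to 3, an L position)
n=8: W (go to 3, an L position)
n=9: W (go to 2, an L position)
n=10: W (go to 3, an L position)
n=11: L (options 7(W), 6(W), 4(W) are all W)
n=12: L (options 8(W), 7(W), 5(W) are all W)
n=13: L (options 9(W), 8(W), 6(W) are all W)
n=14: L (options 10(W), 9(W), 7(W) are all W)
n=15: W (go to 11, an L position)
n=16: W (go to 12, an L position)
n=17: W (go to 13, an L position)
n=18: W (go to 14, an L position)
n=19: W (go to 14, an L position)
n=20: W (go to 13, an L position)
n=21: W (go to 14, an L position)
n=22: L (options 18(W), 17(W), 15(W) are all W)
n=23: L (options 19(W), 18(W), 16(W) are all W)
n=24: L (options 20(W), 19(W), 17(W) are all W)
n=25: L (options 21(W), 20(W), 18(W) are all W)
n=26: W (go to 22, an L position)
n=27: W (go to 23, an L position)
n=28: W (go to 24, an L position)
n=29: W (go to 25, an L position)
n=30: W (go to 25, an L position)
n=31: W (go to 24, an L position)
n=32: W (go to 25, an L position)
n=33: L (options 29(W), 28(W), 26(W) are all W)
n=34: L (options 30(W), 29(W), 27(W) are all W)
n=35: L (options 31(W), 30(W), 28(W) are all W)
n=36: L (options 32(W), 31(W), 29(W) are all W)
n=37: W (go to 33, an L position)
n=38: W (go to 34, an L position)
n=39: W (go to 35, an L position)
n=40: W (go to 36, an L position)
n=41: W (go to 36, an L position)
L entries with 1 ≤ n ≤ 41 (n=0 is outside the asked range and is not counted): n = 1, 2, 3, 11, 12, 13, 14, 22, 23, 24, 25, 33, 34, 35, 36; that makes 15.

15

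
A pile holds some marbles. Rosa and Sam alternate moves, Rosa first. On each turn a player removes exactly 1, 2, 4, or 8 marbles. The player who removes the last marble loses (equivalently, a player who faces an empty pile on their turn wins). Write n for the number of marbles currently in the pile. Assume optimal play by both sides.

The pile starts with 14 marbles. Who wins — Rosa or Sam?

Compute win/loss labels from the base case upward. A position with no move is W. Any other position is W if it can reach an L in one move, else L.
n=0: no move; the opponent has just taken the last marble and therefore loses → W
n=1: only reaches 0(W), which is W → L
n=2: reaches L-position 1 → W
n=3: reaches L-position 1 → W
n=4: only reaches 3(W), 2(W), 0(W), all W → L
n=5: reaches L-position 4 → W
n=6: reaches L-position 4 → W
n=7: only reaches 6(W), 5(W), 3(W), all W → L
n=8: reaches L-position 7 → W
n=9: reaches L-position 7 → W
n=10: only reaches 9(W), 8(W), 6(W), 2(W), all W → L
n=11: reaches L-position 10 → W
n=12: reaches L-position 10 → W
n=13: only reaches 12(W), 11(W), 9(W), 5(W), all W → L
n=14: reaches L-position 13 → W
From 14 Rosa can remove 1, leaving 13, reaching an L position.

Rosa wins.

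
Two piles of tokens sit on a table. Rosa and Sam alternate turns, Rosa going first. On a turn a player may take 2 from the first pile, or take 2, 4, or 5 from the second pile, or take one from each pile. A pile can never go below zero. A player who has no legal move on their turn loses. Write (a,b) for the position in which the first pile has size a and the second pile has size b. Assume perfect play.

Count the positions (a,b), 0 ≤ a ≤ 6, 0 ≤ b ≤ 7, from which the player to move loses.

Use the standard recursion: the mover loses at a terminal position; elsewhere, the mover wins exactly when some move hands the opponent an L position.
Every move lowers a or b (never raises either), so fill the grid row by row in increasing a, and left to right within a row: each cell's successors are then already labelled.
      b=0  b=1  b=2  b=3  b=4  b=5  b=6  b=7
a=0:    L    L    W    W    W    W    W    L
a=1:    L    W    W    L    W    W    L    W
a=2:    W    W    L    L    W    W    W    W
a=3:    W    L    L    W    W    W    W    W
a=4:    L    L    W    W    W    W    W    L
a=5:    L    W    W    L    W    W    L    W
a=6:    W    W    L    L    W    W    W    W
Cells with no legal move (terminal, hence L): (0,0), (0,1), (1,0).
The remaining L cells, each justified by listing all of its moves:
(0,7): only reaches (0,5)(W), (0,3)(W), (0,2)(W), all W → L
(1,3): only reaches (1,1)(W), (0,2)(W), all W → L
(1,6): only reaches (1,4)(W), (1,2)(W), (1,1)(W), (0,5)(W), all W → L
(2,2): only reaches (0,2)(W), (2,0)(W), (1,1)(W), all W → L
(2,3): only reaches (0,3)(W), (2,1)(W), (1,2)(W), all W → L
(3,1): only reaches (1,1)(W), (2,0)(W), all W → L
(3,2): only reaches (1,2)(W), (3,0)(W), (2,1)(W), all W → L
(4,0): only reaches (2,0)(W), which is W → L
(4,1): only reaches (2,1)(W), (3,0)(W), all W → L
(4,7): only reaches (2,7)(W), (4,5)(W), (4,3)(W), (4,2)(W), (3,6)(W), all W → L
(5,0): only reaches (3,0)(W), which is W → L
(5,3): only reaches (3,3)(W), (5,1)(W), (4,2)(W), all W → L
(5,6): only reaches (3,6)(W), (5,4)(W), (5,2)(W), (5,1)(W), (4,5)(W), all W → L
(6,2): only reaches (4,2)(W), (6,0)(W), (5,1)(W), all W → L
(6,3): only reaches (4,3)(W), (6,1)(W), (5,2)(W), all W → L
Every other cell has at least one move into one of the L cells above, so it is W.
L cells per row: a=0: 3, a=1: 3, a=2: 2, a=3: 2, a=4: 3, a=5: 3, a=6: 2; total 18.

18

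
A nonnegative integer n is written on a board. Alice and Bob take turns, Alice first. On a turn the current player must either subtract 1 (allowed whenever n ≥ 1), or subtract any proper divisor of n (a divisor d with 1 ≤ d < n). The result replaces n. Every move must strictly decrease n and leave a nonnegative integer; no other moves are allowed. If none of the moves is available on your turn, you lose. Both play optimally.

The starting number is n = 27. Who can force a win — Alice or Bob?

Use the standard recursion: the mover loses at a terminal position; elsewhere, the mover wins exactly when some move hands the opponent an L position.
n=0: no move → L
n=1: reaches L-position 0 → W
n=2: only reaches 1(W), which is W → L
n=3: reaches L-position 2 → W
n=4: reaches L-position 2 → W
n=5: only reaches 4(W), which is W → L
n=6: reaches L-position 5 → W
n=7: only reaches 6(W), which is W → L
n=8: reaches L-position 7 → W
n=9: only reaches 6(W), 8(W), all W → L
n=10: reaches L-position 5 → W
n=11: only reaches 10(W), which is W → L
n=12: reaches L-position 9 → W
n=13: only reaches 12(W), which is W → L
n=14: reaches L-position 7 → W
n=15: only reaches 10(W), 12(W), 14(W), all W → L
n=16: reaches L-position 15 → W
n=17: only reaches 16(W), which is W → L
n=18: reaches L-position 9 → W
n=19: only reaches 18(W), which is W → L
n=20: reaches L-position 15 → W
n=21: only reaches 14(W), 18(W), 20(W), all W → L
n=22: reaches L-position 11 → W
n=23: only reaches 22(W), which is W → L
n=24: reaches L-position 21 → W
n=25: only reaches 20(W), 24(W), all W → L
n=26: reaches L-position 13 → W
n=27: only reaches 18(W), 24(W), 26(W), all W → L
The starting position 27 is L: whatever Alice does, the opponent receives a W position.

Bob wins.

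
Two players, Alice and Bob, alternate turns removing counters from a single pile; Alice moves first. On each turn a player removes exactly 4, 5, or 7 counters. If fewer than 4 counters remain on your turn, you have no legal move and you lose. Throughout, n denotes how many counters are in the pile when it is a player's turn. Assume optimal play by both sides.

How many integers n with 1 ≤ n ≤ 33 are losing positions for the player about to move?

12

Classify positions by backward induction: terminal positions (no move available) are L. From any other position, the mover wins iff some move reaches an L.
n=0: no move → L
n=1: no move → L
n=2: no move → L
n=3: no move → L
n=4: can move to 0, which is L ⇒ W
n=5: can move to 1, which is L ⇒ W
n=6: can move to 2, which is L ⇒ W
n=7: can move to 3, which is L ⇒ W
n=8: can move to 3, which is L ⇒ W
n=9: can move to 2, which is L ⇒ W
n=10: can move to 3, which is L ⇒ W
n=11: moves to 7(W), 6(W), 4(W); every one is W ⇒ L
n=12: moves to 8(W), 7(W), 5(W); every one is W ⇒ L
n=13: moves to 9(W), 8(W), 6(W); every one is W ⇒ L
n=14: moves to 10(W), 9(W), 7(W); every one is W ⇒ L
n=15: can move to 11, which is L ⇒ W
n=16: can move to 12, which is L ⇒ W
n=17: can move to 13, which is L ⇒ W
n=18: can move to 14, which is L ⇒ W
n=19: can move to 14, which is L ⇒ W
n=20: can move to 13, which is L ⇒ W
n=21: can move to 14, which is L ⇒ W
n=22: moves to 18(W), 17(W), 15(W); every one is W ⇒ L
n=23: moves to 19(W), 18(W), 16(W); every one is W ⇒ L
n=24: moves to 20(W), 19(W), 17(W); every one is W ⇒ L
n=25: moves to 21(W), 20(W), 18(W); every one is W ⇒ L
n=26: can move to 22, which is L ⇒ W
n=27: can move to 23, which is L ⇒ W
n=28: can move to 24, which is L ⇒ W
n=29: can move to 25, which is L ⇒ W
n=30: can move to 25, which is L ⇒ W
n=31: can move to 24, which is L ⇒ W
n=32: can move to 25, which is L ⇒ W
n=33: moves to 29(W), 28(W), 26(W); every one is W ⇒ L
L entries with 1 ≤ n ≤ 33 (n=0 is outside the asked range and is not counted): n = 1, 2, 3, 11, 12, 13, 14, 22, 23, 24, 25, 33; that makes 12.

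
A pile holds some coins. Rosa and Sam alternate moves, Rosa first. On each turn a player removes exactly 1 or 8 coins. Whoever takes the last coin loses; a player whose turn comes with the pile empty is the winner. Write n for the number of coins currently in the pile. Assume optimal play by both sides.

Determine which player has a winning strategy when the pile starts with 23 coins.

Classify positions by backward induction: terminal positions (no move available) are W. From any other position, the mover wins iff some move reaches an L.
n=0: no move; the opponent has just taken the last coin and therefore loses → W
n=1: →0(W) only, which is W, so L
n=2: →1(L), so W
n=3: →2(W) only, which is W, so L
n=4: →3(L), so W
n=5: →4(W) only, which is W, so L
n=6: →5(L), so W
n=7: →6(W) only, which is W, so L
n=8: →7(L), so W
n=9: →1(L), so W
n=10: →9(W), 2(W) — all W, so L
n=11: →10(L), so W
n=12: →11(W), 4(W) — all W, so L
n=13: →12(L), so W
n=14: →13(W), 6(W) — all W, so L
n=15: →14(L), so W
n=16: →15(W), 8(W) — all W, so L
n=17: →16(L), so W
n=18: →10(L), so W
n=19: →18(W), 11(W) — all W, so L
n=20: →19(L), so W
n=21: →20(W), 13(W) — all W, so L
n=22: →21(L), so W
n=23: →22(W), 15(W) — all W, so L
The starting position 23 is L: whatever Rosa does, the opponent receives a W position.

Sam wins.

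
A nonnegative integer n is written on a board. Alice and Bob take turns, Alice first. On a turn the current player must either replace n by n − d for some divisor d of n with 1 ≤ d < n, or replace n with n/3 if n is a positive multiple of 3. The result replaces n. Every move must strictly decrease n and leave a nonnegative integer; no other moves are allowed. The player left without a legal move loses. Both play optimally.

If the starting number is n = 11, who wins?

Bob wins.

Classify positions by backward induction: terminal positions (no move available) are L. From any other position, the mover wins iff some move reaches an L.
n=0: no move → L
n=1: no move → L
n=2: →1(L), so W
n=3: →1(L), so W
n=4: →2(W), 3(W) — all W, so L
n=5: →4(L), so W
n=6: →4(L), so W
n=7: →6(W) only, which is W, so L
n=8: →4(L), so W
n=9: →3(W), 6(W), 8(W) — all W, so L
n=10: →9(L), so W
n=11: →10(W) only, which is W, so L
Every move from 11 reaches a W position, so the mover loses.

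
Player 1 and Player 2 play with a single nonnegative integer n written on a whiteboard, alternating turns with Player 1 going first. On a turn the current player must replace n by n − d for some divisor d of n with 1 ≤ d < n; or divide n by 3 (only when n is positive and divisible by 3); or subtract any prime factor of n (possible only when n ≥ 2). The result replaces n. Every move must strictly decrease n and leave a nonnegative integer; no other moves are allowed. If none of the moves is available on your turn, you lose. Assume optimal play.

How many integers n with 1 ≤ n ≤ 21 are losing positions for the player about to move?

5

Label each position W (a win for the player to move) or L (a loss). A position with no legal move is L; any other position is W exactly when some move reaches an L, and L when every move reaches a W.
n=0: no move → L
n=1: no move → L
n=2: can move to 0, which is L ⇒ W
n=3: can move to 0, which is L ⇒ W
n=4: moves to 2(W), 3(W); every one is W ⇒ L
n=5: can move to 0, which is L ⇒ W
n=6: can move to 4, which is L ⇒ W
n=7: can move to 0, which is L ⇒ W
n=8: can move to 4, which is L ⇒ W
n=9: moves to 3(W), 6(W), 8(W); every one is W ⇒ L
n=10: can move to 9, which is L ⇒ W
n=11: can move to 0, which is L ⇒ W
n=12: can move to 4, which is L ⇒ W
n=13: can move to 0, which is L ⇒ W
n=14: moves to 7(W), 12(W), 13(W); every one is W ⇒ L
n=15: can move to 14, which is L ⇒ W
n=16: can move to 14, which is L ⇒ W
n=17: can move to 0, which is L ⇒ W
n=18: can move to 9, which is L ⇒ W
n=19: can move to 0, which is L ⇒ W
n=20: moves to 10(W), 15(W), 16(W), 18(W), 19(W); every one is W ⇒ L
n=21: can move to 14, which is L ⇒ W
L entries with 1 ≤ n ≤ 21 (n=0 is outside the asked range and is not counted): n = 1, 4, 9, 14, 20; that makes 5.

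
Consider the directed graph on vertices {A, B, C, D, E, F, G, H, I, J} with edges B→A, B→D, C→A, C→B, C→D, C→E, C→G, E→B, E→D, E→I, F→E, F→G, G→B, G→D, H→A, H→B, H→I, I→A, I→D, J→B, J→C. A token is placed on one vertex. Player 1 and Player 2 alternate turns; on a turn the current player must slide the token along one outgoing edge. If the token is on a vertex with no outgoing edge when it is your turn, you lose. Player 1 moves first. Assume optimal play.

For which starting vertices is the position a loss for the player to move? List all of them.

A, D, F, J

Label each position W (a win for the player to move) or L (a loss). A position with no legal move is L; any other position is W exactly when some move reaches an L, and L when every move reaches a W.
Every edge goes from a vertex to one that appears earlier in the order D, A, I, B, H, G, E, C, J, F, so processing vertices in that order labels each vertex after all of its successors.
D: no outgoing edge → L
A: no outgoing edge → L
I: →A(L), so W
B: →A(L), so W
H: →A(L), so W
G: →D(L), so W
E: →D(L), so W
C: →A(L), so W
J: →C(W), B(W) — all W, so L
F: →E(W), G(W) — all W, so L
Reading off the rows marked L gives the requested list; there are 4 such vertices.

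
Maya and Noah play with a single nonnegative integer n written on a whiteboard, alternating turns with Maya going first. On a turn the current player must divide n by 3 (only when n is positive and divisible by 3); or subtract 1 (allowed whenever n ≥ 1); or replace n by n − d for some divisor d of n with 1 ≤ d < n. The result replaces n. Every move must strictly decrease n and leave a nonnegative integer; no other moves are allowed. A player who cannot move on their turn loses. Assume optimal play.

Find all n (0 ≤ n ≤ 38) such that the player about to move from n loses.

Label each position W (a win for the player to move) or L (a loss). A position with no legal move is L; any other position is W exactly when some move reaches an L, and L when every move reaches a W.
n=0: no move → L
n=1: reaches L-position 0 → W
n=2: only reaches 1(W), which is W → L
n=3: reaches L-position 2 → W
n=4: reaches L-position 2 → W
n=5: only reaches 4(W), which is W → L
n=6: reaches L-position 2 → W
n=7: only reaches 6(W), which is W → L
n=8: reaches L-position 7 → W
n=9: only reaches 3(W), 6(W), 8(W), all W → L
n=10: reaches L-position 5 → W
n=11: only reaches 10(W), which is W → L
n=12: reaches L-position 9 → W
n=13: only reaches 12(W), which is W → L
n=14: reaches L-position 7 → W
n=15: reaches L-position 5 → W
n=16: only reaches 8(W), 12(W), 14(W), 15(W), all W → L
n=17: reaches L-position 16 → W
n=18: reaches L-position 9 → W
n=19: only reaches 18(W), which is W → L
n=20: reaches L-position 16 → W
n=21: reaches L-position 7 → W
n=22: reaches L-position 11 → W
n=23: only reaches 22(W), which is W → L
n=24: reaches L-position 16 → W
n=25: only reaches 20(W), 24(W), all W → L
n=26: reaches L-position 13 → W
n=27: reaches L-position 9 → W
n=28: only reaches 14(W), 21(W), 24(W), 26(W), 27(W), all W → L
n=29: reaches L-position 28 → W
n=30: reaches L-position 25 → W
n=31: only reaches 30(W), which is W → L
n=32: reaches L-position 16 → W
n=33: reaches L-position 11 → W
n=34: only reaches 17(W), 32(W), 33(W), all W → L
n=35: reaches L-position 28 → W
n=36: reaches L-position 34 → W
n=37: only reaches 36(W), which is W → L
n=38: reaches L-position 19 → W
Reading off the rows marked L gives the requested list; there are 15 such values of n.

0, 2, 5, 7, 9, 11, 13, 16, 19, 23, 25, 28, 31, 34, 37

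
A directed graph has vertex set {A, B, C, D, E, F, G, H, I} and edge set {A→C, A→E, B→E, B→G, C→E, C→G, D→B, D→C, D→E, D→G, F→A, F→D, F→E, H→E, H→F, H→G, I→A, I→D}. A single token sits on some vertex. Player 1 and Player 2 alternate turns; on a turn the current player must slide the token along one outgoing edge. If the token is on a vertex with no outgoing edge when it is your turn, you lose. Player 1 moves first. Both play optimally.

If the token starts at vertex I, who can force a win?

Player 2 wins.

Positions with no move are L. A position that does have a move is losing for the player to move precisely when every available move leads to a winning position for the opponent. Fill in the labels:
Every edge goes from a vertex to one that appears earlier in the order G, E, C, B, A, D, F, I, H, so processing vertices in that order labels each vertex after all of its successors.
G: no outgoing edge → L
E: no outgoing edge → L
C: can move to E, which is L ⇒ W
B: can move to E, which is L ⇒ W
A: can move to E, which is L ⇒ W
D: can move to E, which is L ⇒ W
F: can move to E, which is L ⇒ W
I: moves to D(W), A(W); every one is W ⇒ L
H: can move to E, which is L ⇒ W
The starting position I is L: whatever Player 1 does, the opponent receives a W position.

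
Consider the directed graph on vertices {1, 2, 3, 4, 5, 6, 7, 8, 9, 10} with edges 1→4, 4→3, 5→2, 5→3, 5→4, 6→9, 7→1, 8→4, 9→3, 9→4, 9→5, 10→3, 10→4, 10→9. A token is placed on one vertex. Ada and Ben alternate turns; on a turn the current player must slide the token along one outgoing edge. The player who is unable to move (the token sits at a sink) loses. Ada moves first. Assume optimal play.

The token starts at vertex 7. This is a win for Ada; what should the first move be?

Classify positions by backward induction: terminal positions (no move available) are L. From any other position, the mover wins iff some move reaches an L.
Every edge goes from a vertex to one that appears earlier in the order 3, 2, 4, 5, 9, 1, 10, 8, 7, 6, so processing vertices in that order labels each vertex after all of its successors.
3: no outgoing edge → L
2: no outgoing edge → L
4: can move to 3, which is L ⇒ W
5: can move to 2, which is L ⇒ W
9: can move to 3, which is L ⇒ W
1: the only move is to 4(W), a W ⇒ L
10: can move to 3, which is L ⇒ W
8: the only move is to 4(W), a W ⇒ L
7: can move to 1, which is L ⇒ W
6: the only move is to 9(W), a W ⇒ L
From 7, the L positions reachable in one move are: 1.

Move to 1.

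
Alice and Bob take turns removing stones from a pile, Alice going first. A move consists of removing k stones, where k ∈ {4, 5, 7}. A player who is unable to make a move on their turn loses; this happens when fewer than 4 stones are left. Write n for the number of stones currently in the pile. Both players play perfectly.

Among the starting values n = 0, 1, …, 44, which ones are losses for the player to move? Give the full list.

0, 1, 2, 3, 11, 12, 13, 14, 22, 23, 24, 25, 33, 34, 35, 36, 44

Work bottom-up. With no move the player to move loses. Otherwise the position is W if at least one move leads to an L position for the opponent, and L if every move leads to a W.
n=0: no move → L
n=1: no move → L
n=2: no move → L
n=3: no move → L
n=4: W (go to 0, an L position)
n=5: W (go to 1, an L position)
n=6: W (go to 2, an L position)
n=7: W (go to 3, an L position)
n=8: W (go to 3, an L position)
n=9: W (go to 2, an L position)
n=10: W (go to 3, an L position)
n=11: L (options 7(W), 6(W), 4(W) are all W)
n=12: L (options 8(W), 7(W), 5(W) are all W)
n=13: L (options 9(W), 8(W), 6(W) are all W)
n=14: L (options 10(W), 9(W), 7(W) are all W)
n=15: W (go to 11, an L position)
n=16: W (go to 12, an L position)
n=17: W (go to 13, an L position)
n=18: W (go to 14, an L position)
n=19: W (go to 14, an L position)
n=20: W (go to 13, an L position)
n=21: W (go to 14, an L position)
n=22: L (options 18(W), 17(W), 15(W) are all W)
n=23: L (options 19(W), 18(W), 16(W) are all W)
n=24: L (options 20(W), 19(W), 17(W) are all W)
n=25: L (options 21(W), 20(W), 18(W) are all W)
n=26: W (go to 22, an L position)
n=27: W (go to 23, an L position)
n=28: W (go to 24, an L position)
n=29: W (go to 25, an L position)
n=30: W (go to 25, an L position)
n=31: W (go to 24, an L position)
n=32: W (go to 25, an L position)
n=33: L (options 29(W), 28(W), 26(W) are all W)
n=34: L (options 30(W), 29(W), 27(W) are all W)
n=35: L (options 31(W), 30(W), 28(W) are all W)
n=36: L (options 32(W), 31(W), 29(W) are all W)
n=37: W (go to 33, an L position)
n=38: W (go to 34, an L position)
n=39: W (go to 35, an L position)
n=40: W (go to 36, an L position)
n=41: W (go to 36, an L position)
n=42: W (go to 35, an L position)
n=43: W (go to 36, an L position)
n=44: L (options 40(W), 39(W), 37(W) are all W)
The losing starting values of n are exactly the entries labelled L in this table (17 of them).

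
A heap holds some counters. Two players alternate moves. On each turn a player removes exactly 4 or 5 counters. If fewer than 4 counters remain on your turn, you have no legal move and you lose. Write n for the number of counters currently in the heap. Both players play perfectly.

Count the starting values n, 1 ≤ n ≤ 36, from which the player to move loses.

Work bottom-up. With no move the player to move loses. Otherwise the position is W if at least one move leads to an L position for the opponent, and L if every move leads to a W.
n=0: no move → L
n=1: no move → L
n=2: no move → L
n=3: no move → L
n=4: can move to 0, which is L ⇒ W
n=5: can move to 1, which is L ⇒ W
n=6: can move to 2, which is L ⇒ W
n=7: can move to 3, which is L ⇒ W
n=8: can move to 3, which is L ⇒ W
n=9: moves to 5(W), 4(W); every one is W ⇒ L
n=10: moves to 6(W), 5(W); every one is W ⇒ L
n=11: moves to 7(W), 6(W); every one is W ⇒ L
n=12: moves to 8(W), 7(W); every one is W ⇒ L
n=13: can move to 9, which is L ⇒ W
n=14: can move to 10, which is L ⇒ W
n=15: can move to 11, which is L ⇒ W
n=16: can move to 12, which is L ⇒ W
n=17: can move to 12, which is L ⇒ W
n=18: moves to 14(W), 13(W); every one is W ⇒ L
n=19: moves to 15(W), 14(W); every one is W ⇒ L
n=20: moves to 16(W), 15(W); every one is W ⇒ L
n=21: moves to 17(W), 16(W); every one is W ⇒ L
n=22: can move to 18, which is L ⇒ W
n=23: can move to 19, which is L ⇒ W
n=24: can move to 20, which is L ⇒ W
n=25: can move to 21, which is L ⇒ W
n=26: can move to 21, which is L ⇒ W
n=27: moves to 23(W), 22(W); every one is W ⇒ L
n=28: moves to 24(W), 23(W); every one is W ⇒ L
n=29: moves to 25(W), 24(W); every one is W ⇒ L
n=30: moves to 26(W), 25(W); every one is W ⇒ L
n=31: can move to 27, which is L ⇒ W
n=32: can move to 28, which is L ⇒ W
n=33: can move to 29, which is L ⇒ W
n=34: can move to 30, which is L ⇒ W
n=35: can move to 30, which is L ⇒ W
n=36: moves to 32(W), 31(W); every one is W ⇒ L
L entries with 1 ≤ n ≤ 36 (n=0 is outside the asked range and is not counted): n = 1, 2, 3, 9, 10, 11, 12, 18, 19, 20, 21, 27, 28, 29, 30, 36; that makes 16.

16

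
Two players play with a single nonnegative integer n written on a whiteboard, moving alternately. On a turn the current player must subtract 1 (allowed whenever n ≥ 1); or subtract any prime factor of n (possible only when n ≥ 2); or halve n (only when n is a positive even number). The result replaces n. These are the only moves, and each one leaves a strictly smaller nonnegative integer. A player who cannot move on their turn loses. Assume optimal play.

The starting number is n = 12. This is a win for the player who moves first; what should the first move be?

Build the W/L table. Terminal = L. A non-terminal position is W if it has a move to some L; otherwise it is L.
n=0: no move → L
n=1: W (go to 0, an L position)
n=2: W (go to 0, an L position)
n=3: W (go to 0, an L position)
n=4: L (options 2(W), 3(W) are all W)
n=5: W (go to 0, an L position)
n=6: W (go to 4, an L position)
n=7: W (go to 0, an L position)
n=8: W (go to 4, an L position)
n=9: L (options 6(W), 8(W) are all W)
n=10: W (go to 9, an L position)
n=11: W (go to 0, an L position)
n=12: W (go to 9, an L position)
From 12, the L positions reachable in one move are: 9.

Move to 9.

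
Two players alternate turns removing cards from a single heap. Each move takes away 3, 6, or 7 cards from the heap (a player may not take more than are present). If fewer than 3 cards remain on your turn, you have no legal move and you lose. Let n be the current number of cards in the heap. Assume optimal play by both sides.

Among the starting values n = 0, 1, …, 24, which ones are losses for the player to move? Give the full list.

Work bottom-up. With no move the player to move loses. Otherwise the position is W if at least one move leads to an L position for the opponent, and L if every move leads to a W.
n=0: no move → L
n=1: no move → L
n=2: no move → L
n=3: W (go to 0, an L position)
n=4: W (go to 1, an L position)
n=5: W (go to 2, an L position)
n=6: W (go to 0, an L position)
n=7: W (go to 1, an L position)
n=8: W (go to 2, an L position)
n=9: W (go to 2, an L position)
n=10: L (options 7(W), 4(W), 3(W) are all W)
n=11: L (options 8(W), 5(W), 4(W) are all W)
n=12: L (options 9(W), 6(W), 5(W) are all W)
n=13: W (go to 10, an L position)
n=14: W (go to 11, an L position)
n=15: W (go to 12, an L position)
n=16: W (go to 10, an L position)
n=17: W (go to 11, an L position)
n=18: W (go to 12, an L position)
n=19: W (go to 12, an L position)
n=20: L (options 17(W), 14(W), 13(W) are all W)
n=21: L (options 18(W), 15(W), 14(W) are all W)
n=22: L (options 19(W), 16(W), 15(W) are all W)
n=23: W (go to 20, an L position)
n=24: W (go to 21, an L position)
Reading off the rows marked L gives the requested list; there are 9 such values of n.

0, 1, 2, 10, 11, 12, 20, 21, 22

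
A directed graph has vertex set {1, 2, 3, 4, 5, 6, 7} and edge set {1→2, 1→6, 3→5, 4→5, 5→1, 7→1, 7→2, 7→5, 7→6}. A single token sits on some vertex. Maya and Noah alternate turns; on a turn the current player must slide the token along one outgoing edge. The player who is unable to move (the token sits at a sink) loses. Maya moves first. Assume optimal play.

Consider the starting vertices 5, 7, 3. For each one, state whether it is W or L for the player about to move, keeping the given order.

5: L, 7: W, 3: W

Label each position W (a win for the player to move) or L (a loss). A position with no legal move is L; any other position is W exactly when some move reaches an L, and L when every move reaches a W.
Every edge goes from a vertex to one that appears earlier in the order 2, 6, 1, 5, 7, 4, 3, so processing vertices in that order labels each vertex after all of its successors.
2: no outgoing edge → L
6: no outgoing edge → L
1: reaches L-position 6 → W
5: only reaches 1(W), which is W → L
7: reaches L-position 5 → W
4: reaches L-position 5 → W
3: reaches L-position 5 → W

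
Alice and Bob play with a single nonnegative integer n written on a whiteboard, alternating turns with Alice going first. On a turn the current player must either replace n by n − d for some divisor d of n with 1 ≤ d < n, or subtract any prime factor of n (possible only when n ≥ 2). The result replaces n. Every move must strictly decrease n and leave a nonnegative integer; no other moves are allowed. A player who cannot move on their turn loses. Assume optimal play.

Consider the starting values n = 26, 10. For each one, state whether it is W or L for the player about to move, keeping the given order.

Compute win/loss labels from the base case upward. A position with no move is L. Any other position is W if it can reach an L in one move, else L.
n=0: no move → L
n=1: no move → L
n=2: W (go to 0, an L position)
n=3: W (go to 0, an L position)
n=4: L (options 2(W), 3(W) are all W)
n=5: W (go to 0, an L position)
n=6: W (go to 4, an L position)
n=7: W (go to 0, an L position)
n=8: W (go to 4, an L position)
n=9: L (options 6(W), 8(W) are all W)
n=10: W (go to 9, an L position)
n=11: W (go to 0, an L position)
n=12: W (go to 9, an L position)
n=13: W (go to 0, an L position)
n=14: L (options 7(W), 12(W), 13(W) are all W)
n=15: W (go to 14, an L position)
n=16: W (go to 14, an L position)
n=17: W (go to 0, an L position)
n=18: W (go to 9, an L position)
n=19: W (go to 0, an L position)
n=20: L (options 10(W), 15(W), 16(W), 18(W), 19(W) are all W)
n=21: W (go to 14, an L position)
n=22: W (go to 20, an L position)
n=23: W (go to 0, an L position)
n=24: W (go to 20, an L position)
n=25: W (go to 20, an L position)
n=26: L (options 13(W), 24(W), 25(W) are all W)

26: L, 10: W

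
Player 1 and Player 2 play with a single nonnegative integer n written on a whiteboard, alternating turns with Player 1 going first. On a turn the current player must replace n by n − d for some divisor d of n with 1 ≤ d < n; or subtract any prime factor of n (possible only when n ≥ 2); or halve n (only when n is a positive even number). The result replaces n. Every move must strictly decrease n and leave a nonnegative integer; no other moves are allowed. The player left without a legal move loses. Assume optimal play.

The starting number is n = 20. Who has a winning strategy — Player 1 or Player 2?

Player 2 wins.

Classify positions by backward induction: terminal positions (no move available) are L. From any other position, the mover wins iff some move reaches an L.
n=0: no move → L
n=1: no move → L
n=2: →0(L), so W
n=3: →0(L), so W
n=4: →2(W), 3(W) — all W, so L
n=5: →0(L), so W
n=6: →4(L), so W
n=7: →0(L), so W
n=8: →4(L), so W
n=9: →6(W), 8(W) — all W, so L
n=10: →9(L), so W
n=11: →0(L), so W
n=12: →9(L), so W
n=13: →0(L), so W
n=14: →7(W), 12(W), 13(W) — all W, so L
n=15: →14(L), so W
n=16: →14(L), so W
n=17: →0(L), so W
n=18: →9(L), so W
n=19: →0(L), so W
n=20: →10(W), 15(W), 16(W), 18(W), 19(W) — all W, so L
The starting position 20 is L: whatever Player 1 does, the opponent receives a W position.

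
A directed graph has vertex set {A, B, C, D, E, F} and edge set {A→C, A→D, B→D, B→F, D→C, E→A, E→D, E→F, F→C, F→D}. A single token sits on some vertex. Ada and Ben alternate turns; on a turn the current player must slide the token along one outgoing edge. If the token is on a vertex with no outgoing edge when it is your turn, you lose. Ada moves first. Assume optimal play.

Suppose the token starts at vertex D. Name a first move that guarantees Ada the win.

Classify positions by backward induction: terminal positions (no move available) are L. From any other position, the mover wins iff some move reaches an L.
Every edge goes from a vertex to one that appears earlier in the order C, D, A, F, E, B, so processing vertices in that order labels each vertex after all of its successors.
C: no outgoing edge → L
D: can move to C, which is L ⇒ W
A: can move to C, which is L ⇒ W
F: can move to C, which is L ⇒ W
E: moves to F(W), A(W), D(W); every one is W ⇒ L
B: moves to F(W), D(W); every one is W ⇒ L
From D, the L positions reachable in one move are: C.

Move to C.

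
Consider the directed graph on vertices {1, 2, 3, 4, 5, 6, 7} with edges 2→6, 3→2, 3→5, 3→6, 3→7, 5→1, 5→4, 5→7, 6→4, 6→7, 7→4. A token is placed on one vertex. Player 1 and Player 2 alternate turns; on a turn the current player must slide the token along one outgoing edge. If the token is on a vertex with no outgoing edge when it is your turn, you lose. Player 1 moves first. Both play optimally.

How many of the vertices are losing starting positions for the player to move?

Compute win/loss labels from the base case upward. A position with no move is L. Any other position is W if it can reach an L in one move, else L.
Every edge goes from a vertex to one that appears earlier in the order 4, 1, 7, 5, 6, 2, 3, so processing vertices in that order labels each vertex after all of its successors.
4: no outgoing edge → L
1: no outgoing edge → L
7: reaches L-position 4 → W
5: reaches L-position 1 → W
6: reaches L-position 4 → W
2: only reaches 6(W), which is W → L
3: reaches L-position 2 → W
The L vertices are 1, 2, 4; that is 3 in all.

3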